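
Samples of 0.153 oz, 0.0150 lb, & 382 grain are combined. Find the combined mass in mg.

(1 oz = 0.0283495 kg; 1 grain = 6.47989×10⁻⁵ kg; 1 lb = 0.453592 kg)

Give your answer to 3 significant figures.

0.153 oz × 0.0283495 = 0.00433747 kg
0.0150 lb × 0.453592 = 0.00680388 kg
382 grain × 6.47989×10⁻⁵ = 0.0247532 kg
Sum: 0.00433747 + 0.00680388 + 0.0247532 = 0.0358946 kg
In mg: 0.0358946 / 10⁻⁶ = 35894.6 mg

3.59×10⁴ mg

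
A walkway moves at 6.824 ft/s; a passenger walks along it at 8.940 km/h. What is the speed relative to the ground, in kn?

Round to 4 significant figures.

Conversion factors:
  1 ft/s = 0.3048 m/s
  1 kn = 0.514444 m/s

6.824 ft/s × 0.3048 → 2.07996 m/s
8.940 km/h × (1/3.6) → 2.48333 m/s
Sum: 2.07996 + 2.48333 = 4.56329 m/s
In kn: 4.56329 / 0.514444 = 8.87033 kn

8.870 kn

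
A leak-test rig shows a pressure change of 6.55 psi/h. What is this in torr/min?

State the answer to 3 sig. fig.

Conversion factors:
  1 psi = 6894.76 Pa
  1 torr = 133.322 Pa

6.55 psi/h × 6894.76 Pa/psi ÷ 3600 s/h = 12.5446 Pa/s
12.5446 Pa/s ÷ 133.322 Pa/torr × 60 s/min = 5.64555 torr/min

5.65 torr/min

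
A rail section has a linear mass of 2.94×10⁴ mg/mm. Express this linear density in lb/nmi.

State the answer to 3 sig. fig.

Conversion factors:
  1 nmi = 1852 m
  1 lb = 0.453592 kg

1.20×10⁵ lb/nmi

2.94×10⁴ mg/mm × 10⁻⁶ kg/mg ÷ 0.001 m/mm = 29.4 kg/m
29.4 kg/m ÷ 0.453592 kg/lb × 1852 m/nmi = 120039 lb/nmi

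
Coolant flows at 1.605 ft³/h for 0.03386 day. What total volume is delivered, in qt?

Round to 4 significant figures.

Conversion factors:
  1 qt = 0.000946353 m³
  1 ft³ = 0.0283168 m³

39.03 qt

1.605 ft³/h → 1.26246×10⁻⁵ m³/s
0.03386 day → 2925.5 s
V = Q × t = 1.26246×10⁻⁵ × 2925.5 = 0.0369333 m³
In qt: 0.0369333 / 0.000946353 = 39.027 qt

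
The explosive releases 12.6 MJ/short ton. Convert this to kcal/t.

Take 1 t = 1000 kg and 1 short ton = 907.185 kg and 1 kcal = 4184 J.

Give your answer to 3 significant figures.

12.6 MJ/short ton × 1000000 J/MJ ÷ 907.185 kg/short ton = 13889.1 J/kg
13889.1 J/kg ÷ 4184 J/kcal × 1000 kg/t = 3319.57 kcal/t

3320 kcal/t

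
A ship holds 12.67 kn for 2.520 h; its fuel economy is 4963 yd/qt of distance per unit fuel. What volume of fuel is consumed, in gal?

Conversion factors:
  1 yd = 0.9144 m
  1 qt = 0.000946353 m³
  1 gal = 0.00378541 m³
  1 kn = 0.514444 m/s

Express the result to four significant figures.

3.257 gal

12.67 kn → 6.51801 m/s
2.520 h → 9072 s
d = v × t = 6.51801 × 9072 = 59131.4 m
4963 yd/qt → 4.79543×10⁶ m/m³
V = d / (distance per unit fuel) = 59131.4 / 4.79543×10⁶ = 0.0123308 m³
In gal: 0.0123308 / 0.00378541 = 3.25745 gal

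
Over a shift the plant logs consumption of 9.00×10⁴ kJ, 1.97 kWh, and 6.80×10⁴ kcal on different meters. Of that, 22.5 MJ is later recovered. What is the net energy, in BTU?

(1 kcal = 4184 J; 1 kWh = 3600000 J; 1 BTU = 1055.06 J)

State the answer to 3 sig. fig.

9.00×10⁴ kJ × 1000 = 9×10⁷ J
1.97 kWh × 3600000 = 7.092×10⁶ J
6.80×10⁴ kcal × 4184 = 2.84512×10⁸ J
22.5 MJ × 1000000 = 2.25×10⁷ J
Result: 9×10⁷ + 7.092×10⁶ + 2.84512×10⁸ − 2.25×10⁷ = 3.59104×10⁸ J
In BTU: 3.59104×10⁸ / 1055.06 = 340364 BTU

3.40×10⁵ BTU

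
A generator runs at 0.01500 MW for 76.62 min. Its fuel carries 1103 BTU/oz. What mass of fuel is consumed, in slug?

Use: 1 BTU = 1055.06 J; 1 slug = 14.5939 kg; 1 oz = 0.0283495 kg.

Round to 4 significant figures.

0.01500 MW → 15000 W
76.62 min → 4597.2 s
E = P × t = 15000 × 4597.2 = 6.8958×10⁷ J
1103 BTU/oz → 4.10494×10⁷ J/kg
m = E / e_s = 6.8958×10⁷ / 4.10494×10⁷ = 1.67988 kg
In slug: 1.67988 / 14.5939 = 0.115108 slug

0.1151 slug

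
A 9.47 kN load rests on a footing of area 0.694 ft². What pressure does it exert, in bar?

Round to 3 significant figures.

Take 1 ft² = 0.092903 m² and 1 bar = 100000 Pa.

9.47 kN × 1000 = 9470 N
0.694 ft² × 0.092903 = 0.0644747 m²
P = F / A = 9470 N / 0.0644747 m² = 146879 Pa
146879 Pa ÷ (100000 Pa/bar) = 1.46879 bar

1.47 bar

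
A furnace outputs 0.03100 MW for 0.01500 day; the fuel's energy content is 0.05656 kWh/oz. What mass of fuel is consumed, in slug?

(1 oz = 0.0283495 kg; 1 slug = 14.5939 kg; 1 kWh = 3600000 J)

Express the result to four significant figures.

0.3833 slug

0.03100 MW → 31000 W
0.01500 day → 1296 s
E = P × t = 31000 × 1296 = 4.0176×10⁷ J
0.05656 kWh/oz → 7.18235×10⁶ J/kg
m = E / e_s = 4.0176×10⁷ / 7.18235×10⁶ = 5.59371 kg
In slug: 5.59371 / 14.5939 = 0.383291 slug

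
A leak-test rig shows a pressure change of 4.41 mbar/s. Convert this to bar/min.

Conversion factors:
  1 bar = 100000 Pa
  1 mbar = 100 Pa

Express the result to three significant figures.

4.41 mbar/s × 100 Pa/mbar = 441 Pa/s
441 Pa/s ÷ 100000 Pa/bar × 60 s/min = 0.2646 bar/min

0.265 bar/min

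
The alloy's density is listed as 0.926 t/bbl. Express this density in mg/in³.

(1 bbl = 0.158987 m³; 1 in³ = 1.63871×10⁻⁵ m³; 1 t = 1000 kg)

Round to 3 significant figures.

9.54×10⁴ mg/in³

0.926 t/bbl × 1000 kg/t ÷ 0.158987 m³/bbl = 5824.38 kg/m³
5824.38 kg/m³ ÷ 10⁻⁶ kg/mg × 1.63871×10⁻⁵ m³/in³ = 95444.7 mg/in³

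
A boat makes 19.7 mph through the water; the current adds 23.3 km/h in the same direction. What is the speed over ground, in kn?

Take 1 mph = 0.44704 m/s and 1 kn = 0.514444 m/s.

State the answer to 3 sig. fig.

19.7 mph × 0.44704 → 8.80669 m/s
23.3 km/h × (1/3.6) → 6.47222 m/s
Sum: 8.80669 + 6.47222 = 15.2789 m/s
In kn: 15.2789 / 0.514444 = 29.6998 kn

29.7 kn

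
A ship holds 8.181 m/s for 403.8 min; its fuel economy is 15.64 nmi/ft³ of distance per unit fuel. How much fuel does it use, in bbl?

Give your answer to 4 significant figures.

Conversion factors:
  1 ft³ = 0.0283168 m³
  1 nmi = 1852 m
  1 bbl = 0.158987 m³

1.219 bbl

403.8 min → 24228 s
d = v × t = 8.181 × 24228 = 198209 m
15.64 nmi/ft³ → 1.0229×10⁶ m/m³
V = d / (distance per unit fuel) = 198209 / 1.0229×10⁶ = 0.193772 m³
In bbl: 0.193772 / 0.158987 = 1.21879 bbl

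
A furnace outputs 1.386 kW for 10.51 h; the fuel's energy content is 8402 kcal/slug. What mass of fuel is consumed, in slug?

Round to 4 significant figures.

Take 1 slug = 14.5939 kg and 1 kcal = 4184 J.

1.386 kW → 1386 W
10.51 h → 37836 s
E = P × t = 1386 × 37836 = 5.24407×10⁷ J
8402 kcal/slug → 2.40881×10⁶ J/kg
m = E / e_s = 5.24407×10⁷ / 2.40881×10⁶ = 21.7704 kg
In slug: 21.7704 / 14.5939 = 1.49175 slug

1.492 slug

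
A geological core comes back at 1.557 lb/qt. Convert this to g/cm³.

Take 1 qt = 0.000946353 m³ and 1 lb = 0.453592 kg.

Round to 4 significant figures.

0.7463 g/cm³

1.557 lb/qt × 0.453592 kg/lb ÷ 0.000946353 m³/qt = 746.278 kg/m³
746.278 kg/m³ ÷ 0.001 kg/g × 10⁻⁶ m³/cm³ = 0.746278 g/cm³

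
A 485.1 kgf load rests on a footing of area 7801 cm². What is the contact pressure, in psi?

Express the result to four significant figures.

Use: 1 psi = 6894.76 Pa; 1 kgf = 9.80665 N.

485.1 kgf × 9.80665 = 4757.21 N
7801 cm² × 0.0001 = 0.7801 m²
P = F / A = 4757.21 N / 0.7801 m² = 6098.21 Pa
6098.21 Pa ÷ (6894.76 Pa/psi) = 0.88447 psi

0.8845 psi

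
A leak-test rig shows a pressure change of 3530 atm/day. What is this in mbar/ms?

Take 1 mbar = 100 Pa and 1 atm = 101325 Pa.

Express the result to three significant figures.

3530 atm/day × 101325 Pa/atm ÷ 86400 s/day = 4139.78 Pa/s
4139.78 Pa/s ÷ 100 Pa/mbar × 0.001 s/ms = 0.0413978 mbar/ms

0.0414 mbar/ms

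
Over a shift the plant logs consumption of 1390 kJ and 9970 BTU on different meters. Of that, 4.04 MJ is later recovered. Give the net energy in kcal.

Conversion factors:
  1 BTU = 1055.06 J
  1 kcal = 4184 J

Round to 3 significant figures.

1880 kcal

1390 kJ × 1000 = 1.39×10⁶ J
9970 BTU × 1055.06 = 1.05189×10⁷ J
4.04 MJ × 1000000 = 4.04×10⁶ J
Result: 1.39×10⁶ + 1.05189×10⁷ − 4.04×10⁶ = 7.8689×10⁶ J
In kcal: 7.8689×10⁶ / 4184 = 1880.71 kcal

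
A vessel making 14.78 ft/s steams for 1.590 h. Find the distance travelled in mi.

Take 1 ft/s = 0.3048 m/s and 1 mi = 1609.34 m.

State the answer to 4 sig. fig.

16.02 mi

14.78 ft/s × 0.3048 → 4.50494 m/s
1.590 h × 3600 → 5724 s
d = v × t = 4.50494 m/s × 5724 s = 25786.3 m
25786.3 m ÷ (1609.34 m/mi) = 16.0229 mi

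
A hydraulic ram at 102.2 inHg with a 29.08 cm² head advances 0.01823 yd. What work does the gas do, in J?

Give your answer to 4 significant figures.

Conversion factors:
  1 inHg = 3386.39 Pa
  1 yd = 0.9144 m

102.2 inHg → 346089 Pa
29.08 cm² → 0.002908 m²
F = P × A = 346089 × 0.002908 = 1006.43 N
0.01823 yd → 0.0166695 m
W = F × d = 1006.43 × 0.0166695 = 16.7767 J

16.78 J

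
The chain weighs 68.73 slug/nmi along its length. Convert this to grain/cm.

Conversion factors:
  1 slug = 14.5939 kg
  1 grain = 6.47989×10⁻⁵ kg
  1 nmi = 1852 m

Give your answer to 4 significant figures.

83.58 grain/cm

68.73 slug/nmi × 14.5939 kg/slug ÷ 1852 m/nmi = 0.541598 kg/m
0.541598 kg/m ÷ 6.47989×10⁻⁵ kg/grain × 0.01 m/cm = 83.5814 grain/cm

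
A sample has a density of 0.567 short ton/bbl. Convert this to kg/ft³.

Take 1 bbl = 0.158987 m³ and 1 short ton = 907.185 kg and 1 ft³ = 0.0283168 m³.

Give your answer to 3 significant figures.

91.6 kg/ft³

0.567 short ton/bbl × 907.185 kg/short ton ÷ 0.158987 m³/bbl = 3235.32 kg/m³
3235.32 kg/m³ × 0.0283168 m³/ft³ = 91.6139 kg/ft³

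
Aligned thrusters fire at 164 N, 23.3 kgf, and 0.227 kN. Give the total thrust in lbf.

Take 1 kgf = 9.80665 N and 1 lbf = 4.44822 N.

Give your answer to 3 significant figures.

164 N (already N)
23.3 kgf × 9.80665 = 228.495 N
0.227 kN × 1000 = 227 N
Combined: 164 + 228.495 + 227 = 619.495 N
In lbf: 619.495 / 4.44822 = 139.268 lbf

139 lbf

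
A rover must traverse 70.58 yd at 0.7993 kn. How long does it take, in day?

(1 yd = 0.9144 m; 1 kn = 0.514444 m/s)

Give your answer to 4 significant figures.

70.58 yd × 0.9144 = 64.5384 m
0.7993 kn × 0.514444 = 0.411195 m/s
t = d / v = 64.5384 m / 0.411195 m/s = 156.953 s
156.953 s ÷ (86400 s/day) = 0.00181659 day

0.001817 day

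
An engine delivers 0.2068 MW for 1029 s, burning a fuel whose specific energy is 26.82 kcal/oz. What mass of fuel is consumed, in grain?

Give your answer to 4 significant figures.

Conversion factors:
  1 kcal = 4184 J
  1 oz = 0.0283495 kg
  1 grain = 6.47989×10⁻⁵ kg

0.2068 MW → 206800 W
E = P × t = 206800 × 1029 = 2.12797×10⁸ J
26.82 kcal/oz → 3.95827×10⁶ J/kg
m = E / e_s = 2.12797×10⁸ / 3.95827×10⁶ = 53.7601 kg
In grain: 53.7601 / 6.47989×10⁻⁵ = 829645 grain

8.296×10⁵ grain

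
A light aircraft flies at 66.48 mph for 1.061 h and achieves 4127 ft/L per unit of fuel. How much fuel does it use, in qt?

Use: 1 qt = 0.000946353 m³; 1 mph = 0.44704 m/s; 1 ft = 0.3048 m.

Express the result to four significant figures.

95.36 qt

66.48 mph → 29.7192 m/s
1.061 h → 3819.6 s
d = v × t = 29.7192 × 3819.6 = 113515 m
4127 ft/L → 1.25791×10⁶ m/m³
V = d / (distance per unit fuel) = 113515 / 1.25791×10⁶ = 0.090241 m³
In qt: 0.090241 / 0.000946353 = 95.3566 qt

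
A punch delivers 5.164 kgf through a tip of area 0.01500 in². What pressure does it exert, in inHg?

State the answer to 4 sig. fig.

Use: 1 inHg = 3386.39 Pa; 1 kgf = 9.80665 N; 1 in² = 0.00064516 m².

1545 inHg

5.164 kgf × 9.80665 = 50.6415 N
0.01500 in² × 0.00064516 = 9.6774×10⁻⁶ m²
P = F / A = 50.6415 N / 9.6774×10⁻⁶ m² = 5.23297×10⁶ Pa
5.23297×10⁶ Pa ÷ (3386.39 Pa/inHg) = 1545.29 inHg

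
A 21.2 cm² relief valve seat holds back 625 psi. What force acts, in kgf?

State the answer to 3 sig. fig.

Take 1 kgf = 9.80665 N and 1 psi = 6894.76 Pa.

625 psi × 6894.76 = 4.30922×10⁶ Pa
21.2 cm² × 0.0001 = 0.00212 m²
F = P × A = 4.30922×10⁶ Pa × 0.00212 m² = 9135.55 N
9135.55 N ÷ (9.80665 N/kgf) = 931.567 kgf

932 kgf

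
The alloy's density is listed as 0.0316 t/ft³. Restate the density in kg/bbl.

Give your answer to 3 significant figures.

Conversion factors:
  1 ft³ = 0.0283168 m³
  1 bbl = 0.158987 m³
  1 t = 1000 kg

177 kg/bbl

0.0316 t/ft³ × 1000 kg/t ÷ 0.0283168 m³/ft³ = 1115.95 kg/m³
1115.95 kg/m³ × 0.158987 m³/bbl = 177.422 kg/bbl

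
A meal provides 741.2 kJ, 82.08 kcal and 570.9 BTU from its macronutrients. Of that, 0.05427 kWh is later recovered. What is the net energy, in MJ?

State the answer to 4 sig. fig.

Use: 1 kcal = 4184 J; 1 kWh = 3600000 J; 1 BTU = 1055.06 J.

1.492 MJ

741.2 kJ × 1000 = 741200 J
82.08 kcal × 4184 = 343423 J
570.9 BTU × 1055.06 = 602334 J
0.05427 kWh × 3600000 = 195372 J
Result: 741200 + 343423 + 602334 − 195372 = 1.49158×10⁶ J
In MJ: 1.49158×10⁶ / 1000000 = 1.49158 MJ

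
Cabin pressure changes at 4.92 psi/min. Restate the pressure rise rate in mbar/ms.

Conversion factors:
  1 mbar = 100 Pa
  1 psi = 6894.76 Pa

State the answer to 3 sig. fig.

4.92 psi/min × 6894.76 Pa/psi ÷ 60 s/min = 565.37 Pa/s
565.37 Pa/s ÷ 100 Pa/mbar × 0.001 s/ms = 0.0056537 mbar/ms

0.00565 mbar/ms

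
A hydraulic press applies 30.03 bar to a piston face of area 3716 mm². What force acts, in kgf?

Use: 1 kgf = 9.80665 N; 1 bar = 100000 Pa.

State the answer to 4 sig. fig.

1138 kgf

30.03 bar × 100000 → 3.003×10⁶ Pa
3716 mm² × 10⁻⁶ → 0.003716 m²
F = P × A = 3.003×10⁶ Pa × 0.003716 m² = 11159.1 N
11159.1 N ÷ (9.80665 N/kgf) = 1137.91 kgf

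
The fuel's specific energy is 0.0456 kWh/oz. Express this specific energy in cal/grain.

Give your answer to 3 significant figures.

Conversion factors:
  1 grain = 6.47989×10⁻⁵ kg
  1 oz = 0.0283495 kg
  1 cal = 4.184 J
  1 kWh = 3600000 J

0.0456 kWh/oz × 3600000 J/kWh ÷ 0.0283495 kg/oz = 5.79058×10⁶ J/kg
5.79058×10⁶ J/kg ÷ 4.184 J/cal × 6.47989×10⁻⁵ kg/grain = 89.6805 cal/grain

89.7 cal/grain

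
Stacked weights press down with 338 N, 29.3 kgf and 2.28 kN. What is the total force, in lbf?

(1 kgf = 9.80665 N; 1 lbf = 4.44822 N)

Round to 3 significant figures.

653 lbf

338 N (already N)
29.3 kgf × 9.80665 = 287.335 N
2.28 kN × 1000 = 2280 N
Total: 338 + 287.335 + 2280 = 2905.34 N
In lbf: 2905.34 / 4.44822 = 653.147 lbf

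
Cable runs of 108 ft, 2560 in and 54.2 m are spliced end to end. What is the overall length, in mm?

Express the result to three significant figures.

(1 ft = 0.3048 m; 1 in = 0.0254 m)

1.52×10⁵ mm

108 ft × 0.3048 = 32.9184 m
2560 in × 0.0254 = 65.024 m
54.2 m (already m)
Total: 32.9184 + 65.024 + 54.2 = 152.142 m
In mm: 152.142 / 0.001 = 152142 mm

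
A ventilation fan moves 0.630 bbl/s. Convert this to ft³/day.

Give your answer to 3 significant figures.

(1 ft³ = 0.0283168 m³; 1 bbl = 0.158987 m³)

0.630 bbl/s × 0.158987 m³/bbl = 0.100162 m³/s
0.100162 m³/s ÷ 0.0283168 m³/ft³ × 86400 s/day = 305614 ft³/day

3.06×10⁵ ft³/day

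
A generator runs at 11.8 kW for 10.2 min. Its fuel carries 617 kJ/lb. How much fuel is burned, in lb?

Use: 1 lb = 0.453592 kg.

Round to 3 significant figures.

11.8 kW → 11800 W
10.2 min → 612 s
E = P × t = 11800 × 612 = 7.2216×10⁶ J
617 kJ/lb → 1.36025×10⁶ J/kg
m = E / e_s = 7.2216×10⁶ / 1.36025×10⁶ = 5.30902 kg
In lb: 5.30902 / 0.453592 = 11.7044 lb

11.7 lb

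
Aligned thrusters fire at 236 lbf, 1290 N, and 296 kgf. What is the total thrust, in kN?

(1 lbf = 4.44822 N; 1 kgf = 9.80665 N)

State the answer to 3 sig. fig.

236 lbf × 4.44822 = 1049.78 N
1290 N (already N)
296 kgf × 9.80665 = 2902.77 N
Combined: 1049.78 + 1290 + 2902.77 = 5242.55 N
In kN: 5242.55 / 1000 = 5.24255 kN

5.24 kN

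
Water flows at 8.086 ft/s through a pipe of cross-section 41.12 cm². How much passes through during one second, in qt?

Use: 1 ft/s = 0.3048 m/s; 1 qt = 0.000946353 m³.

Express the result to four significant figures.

8.086 ft/s × 0.3048 → 2.46461 m/s
41.12 cm² × 0.0001 → 0.004112 m²
V = v × A × t = 2.46461 m/s × 0.004112 m² × 1 s = 0.0101345 m³
0.0101345 m³ ÷ (0.000946353 m³/qt) = 10.709 qt

10.71 qt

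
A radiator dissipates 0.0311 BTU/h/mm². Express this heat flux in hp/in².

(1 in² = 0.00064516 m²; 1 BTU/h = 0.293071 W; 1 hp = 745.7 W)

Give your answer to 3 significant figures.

0.00789 hp/in²

0.0311 BTU/h/mm² × 0.293071 W/BTU/h ÷ 10⁻⁶ m²/mm² = 9114.51 W/m²
9114.51 W/m² ÷ 745.7 W/hp × 0.00064516 m²/in² = 0.00788563 hp/in²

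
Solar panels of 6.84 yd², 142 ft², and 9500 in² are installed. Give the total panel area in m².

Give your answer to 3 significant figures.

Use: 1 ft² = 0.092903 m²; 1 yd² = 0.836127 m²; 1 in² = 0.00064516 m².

6.84 yd² × 0.836127 → 5.71911 m²
142 ft² × 0.092903 → 13.1922 m²
9500 in² × 0.00064516 → 6.12902 m²
Total: 5.71911 + 13.1922 + 6.12902 = 25.0403 m²

25.0 m²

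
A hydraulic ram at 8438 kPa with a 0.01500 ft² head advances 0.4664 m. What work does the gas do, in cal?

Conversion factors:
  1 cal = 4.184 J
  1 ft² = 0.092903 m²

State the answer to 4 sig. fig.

1311 cal

8438 kPa → 8.438×10⁶ Pa
0.01500 ft² → 0.00139354 m²
F = P × A = 8.438×10⁶ × 0.00139354 = 11758.7 N
W = F × d = 11758.7 × 0.4664 = 5484.26 J
In cal: 5484.26 / 4.184 = 1310.77 cal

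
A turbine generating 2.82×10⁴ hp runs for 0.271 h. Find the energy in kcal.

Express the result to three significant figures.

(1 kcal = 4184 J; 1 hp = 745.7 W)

2.82×10⁴ hp × 745.7 = 2.10287×10⁷ W
0.271 h × 3600 = 975.6 s
E = P × t = 2.10287×10⁷ W × 975.6 s = 2.05156×10¹⁰ J
2.05156×10¹⁰ J ÷ (4184 J/kcal) = 4.90335×10⁶ kcal

4.90×10⁶ kcal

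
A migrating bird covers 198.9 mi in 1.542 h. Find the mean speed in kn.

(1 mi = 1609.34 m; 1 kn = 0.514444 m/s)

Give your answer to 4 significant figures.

198.9 mi × 1609.34 = 320098 m
1.542 h × 3600 = 5551.2 s
v = d / t = 320098 m / 5551.2 s = 57.6628 m/s
57.6628 m/s ÷ (0.514444 m/s/kn) = 112.088 kn

112.1 kn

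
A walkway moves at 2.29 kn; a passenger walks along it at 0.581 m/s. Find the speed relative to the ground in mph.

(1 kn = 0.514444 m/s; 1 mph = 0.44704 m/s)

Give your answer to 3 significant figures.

3.93 mph

2.29 kn × 0.514444 = 1.17808 m/s
0.581 m/s (already m/s)
Total: 1.17808 + 0.581 = 1.75908 m/s
In mph: 1.75908 / 0.44704 = 3.93495 mph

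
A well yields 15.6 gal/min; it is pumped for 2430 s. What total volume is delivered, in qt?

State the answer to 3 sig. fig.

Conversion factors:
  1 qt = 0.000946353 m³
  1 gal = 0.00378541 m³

2530 qt

15.6 gal/min → 9.84207×10⁻⁴ m³/s
V = Q × t = 9.84207×10⁻⁴ × 2430 = 2.39162 m³
In qt: 2.39162 / 0.000946353 = 2527.2 qt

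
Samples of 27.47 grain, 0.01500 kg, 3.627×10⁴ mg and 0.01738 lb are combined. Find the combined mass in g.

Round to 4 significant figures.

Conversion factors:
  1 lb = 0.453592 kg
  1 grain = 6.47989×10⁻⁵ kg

60.93 g

27.47 grain × 6.47989×10⁻⁵ → 0.00178003 kg
0.01500 kg (already kg)
3.627×10⁴ mg × 10⁻⁶ → 0.03627 kg
0.01738 lb × 0.453592 → 0.00788343 kg
Combined: 0.00178003 + 0.015 + 0.03627 + 0.00788343 = 0.0609335 kg
In g: 0.0609335 / 0.001 = 60.9335 g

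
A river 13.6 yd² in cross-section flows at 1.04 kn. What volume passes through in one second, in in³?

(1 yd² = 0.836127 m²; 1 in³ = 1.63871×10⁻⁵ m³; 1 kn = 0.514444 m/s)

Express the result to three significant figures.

3.71×10⁵ in³

1.04 kn × 0.514444 → 0.535022 m/s
13.6 yd² × 0.836127 → 11.3713 m²
V = v × A × t = 0.535022 m/s × 11.3713 m² × 1 s = 6.0839 m³
6.0839 m³ ÷ (1.63871×10⁻⁵ m³/in³) = 371262 in³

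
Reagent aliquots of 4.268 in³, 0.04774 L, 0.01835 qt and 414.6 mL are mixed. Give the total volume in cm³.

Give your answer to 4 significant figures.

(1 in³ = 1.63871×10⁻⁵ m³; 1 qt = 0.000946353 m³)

549.6 cm³

4.268 in³ × 1.63871×10⁻⁵ = 6.99401×10⁻⁵ m³
0.04774 L × 0.001 = 4.774×10⁻⁵ m³
0.01835 qt × 0.000946353 = 1.73656×10⁻⁵ m³
414.6 mL × 10⁻⁶ = 4.146×10⁻⁴ m³
Combined: 6.99401×10⁻⁵ + 4.774×10⁻⁵ + 1.73656×10⁻⁵ + 4.146×10⁻⁴ = 5.49646×10⁻⁴ m³
In cm³: 5.49646×10⁻⁴ / 10⁻⁶ = 549.646 cm³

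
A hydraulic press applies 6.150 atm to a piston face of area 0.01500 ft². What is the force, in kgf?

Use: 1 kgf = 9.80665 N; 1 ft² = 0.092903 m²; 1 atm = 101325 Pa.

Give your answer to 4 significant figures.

6.150 atm × 101325 → 623149 Pa
0.01500 ft² × 0.092903 → 0.00139354 m²
F = P × A = 623149 Pa × 0.00139354 m² = 868.383 N
868.383 N ÷ (9.80665 N/kgf) = 88.5504 kgf

88.55 kgf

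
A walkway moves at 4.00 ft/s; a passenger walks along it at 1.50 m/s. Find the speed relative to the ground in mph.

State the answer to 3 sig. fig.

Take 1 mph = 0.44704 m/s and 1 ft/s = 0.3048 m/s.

4.00 ft/s × 0.3048 → 1.2192 m/s
1.50 m/s (already m/s)
Combined: 1.2192 + 1.5 = 2.7192 m/s
In mph: 2.7192 / 0.44704 = 6.08268 mph

6.08 mph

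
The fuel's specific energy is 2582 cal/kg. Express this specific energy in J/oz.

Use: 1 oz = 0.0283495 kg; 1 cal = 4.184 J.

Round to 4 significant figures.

306.3 J/oz

2582 cal/kg × 4.184 J/cal = 10803.1 J/kg
10803.1 J/kg × 0.0283495 kg/oz = 306.262 J/oz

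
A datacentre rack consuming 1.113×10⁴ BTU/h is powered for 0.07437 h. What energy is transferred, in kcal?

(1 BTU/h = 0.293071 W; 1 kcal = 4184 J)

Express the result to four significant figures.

1.113×10⁴ BTU/h × 0.293071 → 3261.88 W
0.07437 h × 3600 → 267.732 s
E = P × t = 3261.88 W × 267.732 s = 873310 J
873310 J ÷ (4184 J/kcal) = 208.726 kcal

208.7 kcal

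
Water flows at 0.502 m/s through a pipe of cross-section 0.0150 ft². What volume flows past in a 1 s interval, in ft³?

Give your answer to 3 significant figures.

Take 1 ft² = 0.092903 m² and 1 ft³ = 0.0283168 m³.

0.0247 ft³

0.0150 ft² × 0.092903 → 0.00139354 m²
V = v × A × t = 0.502 m/s × 0.00139354 m² × 1 s = 6.99557×10⁻⁴ m³
6.99557×10⁻⁴ m³ ÷ (0.0283168 m³/ft³) = 0.0247047 ft³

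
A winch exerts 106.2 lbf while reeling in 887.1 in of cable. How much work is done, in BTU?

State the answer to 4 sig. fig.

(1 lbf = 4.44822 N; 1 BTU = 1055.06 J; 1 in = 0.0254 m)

106.2 lbf × 4.44822 = 472.401 N
887.1 in × 0.0254 = 22.5323 m
W = F × d = 472.401 N × 22.5323 m = 10644.3 J
10644.3 J ÷ (1055.06 J/BTU) = 10.0888 BTU

10.09 BTU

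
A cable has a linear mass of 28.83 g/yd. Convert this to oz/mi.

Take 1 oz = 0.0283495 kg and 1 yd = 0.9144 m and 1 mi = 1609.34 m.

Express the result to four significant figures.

28.83 g/yd × 0.001 kg/g ÷ 0.9144 m/yd = 0.0315289 kg/m
0.0315289 kg/m ÷ 0.0283495 kg/oz × 1609.34 m/mi = 1789.83 oz/mi

1790 oz/mi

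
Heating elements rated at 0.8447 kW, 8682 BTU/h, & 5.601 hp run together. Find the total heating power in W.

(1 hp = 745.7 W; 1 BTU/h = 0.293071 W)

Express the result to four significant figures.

0.8447 kW × 1000 = 844.7 W
8682 BTU/h × 0.293071 = 2544.44 W
5.601 hp × 745.7 = 4176.67 W
Sum: 844.7 + 2544.44 + 4176.67 = 7565.81 W

7566 W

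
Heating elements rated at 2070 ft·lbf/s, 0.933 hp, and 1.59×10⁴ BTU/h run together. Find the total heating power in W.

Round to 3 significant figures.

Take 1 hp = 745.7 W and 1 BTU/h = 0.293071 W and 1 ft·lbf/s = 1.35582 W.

8160 W

2070 ft·lbf/s × 1.35582 = 2806.55 W
0.933 hp × 745.7 = 695.738 W
1.59×10⁴ BTU/h × 0.293071 = 4659.83 W
Total: 2806.55 + 695.738 + 4659.83 = 8162.12 W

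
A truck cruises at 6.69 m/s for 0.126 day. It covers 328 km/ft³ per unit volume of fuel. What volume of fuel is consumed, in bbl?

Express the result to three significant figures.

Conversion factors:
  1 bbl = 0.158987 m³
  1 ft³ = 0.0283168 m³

0.0395 bbl

0.126 day → 10886.4 s
d = v × t = 6.69 × 10886.4 = 72830 m
328 km/ft³ → 1.15832×10⁷ m/m³
V = d / (distance per unit fuel) = 72830 / 1.15832×10⁷ = 0.00628755 m³
In bbl: 0.00628755 / 0.158987 = 0.0395476 bbl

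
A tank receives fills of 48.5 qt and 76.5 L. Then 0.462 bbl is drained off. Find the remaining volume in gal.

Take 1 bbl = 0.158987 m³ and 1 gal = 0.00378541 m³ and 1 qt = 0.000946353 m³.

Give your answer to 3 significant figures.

12.9 gal

48.5 qt × 0.000946353 = 0.0458981 m³
76.5 L × 0.001 = 0.0765 m³
0.462 bbl × 0.158987 = 0.073452 m³
Net: 0.0458981 + 0.0765 − 0.073452 = 0.0489461 m³
In gal: 0.0489461 / 0.00378541 = 12.9302 gal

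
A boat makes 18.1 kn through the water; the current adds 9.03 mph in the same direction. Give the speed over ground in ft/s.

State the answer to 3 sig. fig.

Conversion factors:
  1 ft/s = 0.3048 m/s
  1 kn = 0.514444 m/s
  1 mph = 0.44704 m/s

43.8 ft/s

18.1 kn × 0.514444 → 9.31144 m/s
9.03 mph × 0.44704 → 4.03677 m/s
Sum: 9.31144 + 4.03677 = 13.3482 m/s
In ft/s: 13.3482 / 0.3048 = 43.7933 ft/s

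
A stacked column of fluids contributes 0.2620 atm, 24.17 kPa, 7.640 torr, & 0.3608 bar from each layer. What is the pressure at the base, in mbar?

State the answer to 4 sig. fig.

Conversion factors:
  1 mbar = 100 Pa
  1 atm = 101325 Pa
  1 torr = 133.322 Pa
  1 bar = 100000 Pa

0.2620 atm × 101325 → 26547.2 Pa
24.17 kPa × 1000 → 24170 Pa
7.640 torr × 133.322 → 1018.58 Pa
0.3608 bar × 100000 → 36080 Pa
Sum: 26547.2 + 24170 + 1018.58 + 36080 = 87815.8 Pa
In mbar: 87815.8 / 100 = 878.158 mbar

878.2 mbar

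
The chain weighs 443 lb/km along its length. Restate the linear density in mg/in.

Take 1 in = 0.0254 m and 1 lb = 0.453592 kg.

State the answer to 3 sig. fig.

5100 mg/in

443 lb/km × 0.453592 kg/lb ÷ 1000 m/km = 0.200941 kg/m
0.200941 kg/m ÷ 10⁻⁶ kg/mg × 0.0254 m/in = 5103.9 mg/in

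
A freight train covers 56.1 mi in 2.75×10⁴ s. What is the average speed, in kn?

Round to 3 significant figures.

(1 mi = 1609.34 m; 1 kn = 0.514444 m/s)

56.1 mi × 1609.34 = 90284 m
v = d / t = 90284 m / 27500 s = 3.28305 m/s
3.28305 m/s ÷ (0.514444 m/s/kn) = 6.38174 kn

6.38 kn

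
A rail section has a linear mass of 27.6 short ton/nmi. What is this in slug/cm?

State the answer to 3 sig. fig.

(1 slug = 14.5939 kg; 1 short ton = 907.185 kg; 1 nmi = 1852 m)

27.6 short ton/nmi × 907.185 kg/short ton ÷ 1852 m/nmi = 13.5196 kg/m
13.5196 kg/m ÷ 14.5939 kg/slug × 0.01 m/cm = 0.00926387 slug/cm

0.00926 slug/cm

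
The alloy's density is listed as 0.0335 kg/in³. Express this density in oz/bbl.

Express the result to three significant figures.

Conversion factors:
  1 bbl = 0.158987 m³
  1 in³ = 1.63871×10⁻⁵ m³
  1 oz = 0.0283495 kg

0.0335 kg/in³ ÷ 1.63871×10⁻⁵ m³/in³ = 2044.29 kg/m³
2044.29 kg/m³ ÷ 0.0283495 kg/oz × 0.158987 m³/bbl = 11464.6 oz/bbl

1.15×10⁴ oz/bbl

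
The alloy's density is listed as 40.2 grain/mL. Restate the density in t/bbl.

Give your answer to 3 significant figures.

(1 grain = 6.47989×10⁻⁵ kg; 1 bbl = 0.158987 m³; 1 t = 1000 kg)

40.2 grain/mL × 6.47989×10⁻⁵ kg/grain ÷ 10⁻⁶ m³/mL = 2604.92 kg/m³
2604.92 kg/m³ ÷ 1000 kg/t × 0.158987 m³/bbl = 0.414148 t/bbl

0.414 t/bbl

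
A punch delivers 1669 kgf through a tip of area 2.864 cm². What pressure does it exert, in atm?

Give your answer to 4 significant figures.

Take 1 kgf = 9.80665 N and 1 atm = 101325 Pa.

1669 kgf × 9.80665 = 16367.3 N
2.864 cm² × 0.0001 = 2.864×10⁻⁴ m²
P = F / A = 16367.3 N / 2.864×10⁻⁴ m² = 5.71484×10⁷ Pa
5.71484×10⁷ Pa ÷ (101325 Pa/atm) = 564.011 atm

564.0 atm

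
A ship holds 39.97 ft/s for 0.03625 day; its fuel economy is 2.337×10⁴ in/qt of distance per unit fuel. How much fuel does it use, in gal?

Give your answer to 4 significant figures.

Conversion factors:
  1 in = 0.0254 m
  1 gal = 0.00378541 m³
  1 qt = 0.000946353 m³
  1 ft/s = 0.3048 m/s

39.97 ft/s → 12.1829 m/s
0.03625 day → 3132 s
d = v × t = 12.1829 × 3132 = 38156.8 m
2.337×10⁴ in/qt → 627248 m/m³
V = d / (distance per unit fuel) = 38156.8 / 627248 = 0.0608321 m³
In gal: 0.0608321 / 0.00378541 = 16.0701 gal

16.07 gal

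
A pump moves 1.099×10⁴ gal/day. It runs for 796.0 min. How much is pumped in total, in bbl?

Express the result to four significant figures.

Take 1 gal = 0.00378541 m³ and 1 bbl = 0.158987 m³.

1.099×10⁴ gal/day → 4.81501×10⁻⁴ m³/s
796.0 min → 47760 s
V = Q × t = 4.81501×10⁻⁴ × 47760 = 22.9965 m³
In bbl: 22.9965 / 0.158987 = 144.644 bbl

144.6 bbl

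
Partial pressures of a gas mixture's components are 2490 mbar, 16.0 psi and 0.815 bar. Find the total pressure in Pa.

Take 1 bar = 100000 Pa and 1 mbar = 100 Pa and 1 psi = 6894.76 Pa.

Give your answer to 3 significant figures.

2490 mbar × 100 = 249000 Pa
16.0 psi × 6894.76 = 110316 Pa
0.815 bar × 100000 = 81500 Pa
Total: 249000 + 110316 + 81500 = 440816 Pa

4.41×10⁵ Pa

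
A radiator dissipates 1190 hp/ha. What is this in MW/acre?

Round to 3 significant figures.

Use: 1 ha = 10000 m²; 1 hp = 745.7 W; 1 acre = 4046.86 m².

0.359 MW/acre

1190 hp/ha × 745.7 W/hp ÷ 10000 m²/ha = 88.7383 W/m²
88.7383 W/m² ÷ 1000000 W/MW × 4046.86 m²/acre = 0.359111 MW/acre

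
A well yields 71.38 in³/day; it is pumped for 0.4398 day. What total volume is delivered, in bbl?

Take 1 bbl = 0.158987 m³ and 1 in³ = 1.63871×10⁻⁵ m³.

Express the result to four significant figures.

0.003236 bbl

71.38 in³/day → 1.35383×10⁻⁸ m³/s
0.4398 day → 37998.7 s
V = Q × t = 1.35383×10⁻⁸ × 37998.7 = 5.14438×10⁻⁴ m³
In bbl: 5.14438×10⁻⁴ / 0.158987 = 0.00323572 bbl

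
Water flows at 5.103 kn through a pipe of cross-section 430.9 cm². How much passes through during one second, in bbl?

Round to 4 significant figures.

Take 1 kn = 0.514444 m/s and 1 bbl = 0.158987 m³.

5.103 kn × 0.514444 → 2.62521 m/s
430.9 cm² × 0.0001 → 0.04309 m²
V = v × A × t = 2.62521 m/s × 0.04309 m² × 1 s = 0.11312 m³
0.11312 m³ ÷ (0.158987 m³/bbl) = 0.711505 bbl

0.7115 bbl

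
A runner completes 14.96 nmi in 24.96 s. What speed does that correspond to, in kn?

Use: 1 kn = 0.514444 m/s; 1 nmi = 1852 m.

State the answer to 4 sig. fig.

14.96 nmi × 1852 = 27705.9 m
v = d / t = 27705.9 m / 24.96 s = 1110.01 m/s
1110.01 m/s ÷ (0.514444 m/s/kn) = 2157.69 kn

2158 kn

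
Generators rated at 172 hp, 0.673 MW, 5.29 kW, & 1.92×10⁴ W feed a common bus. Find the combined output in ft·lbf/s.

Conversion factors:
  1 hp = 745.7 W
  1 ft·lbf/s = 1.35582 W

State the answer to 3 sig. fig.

172 hp × 745.7 = 128260 W
0.673 MW × 1000000 = 673000 W
5.29 kW × 1000 = 5290 W
1.92×10⁴ W (already W)
Total: 128260 + 673000 + 5290 + 19200 = 825750 W
In ft·lbf/s: 825750 / 1.35582 = 609041 ft·lbf/s

6.09×10⁵ ft·lbf/s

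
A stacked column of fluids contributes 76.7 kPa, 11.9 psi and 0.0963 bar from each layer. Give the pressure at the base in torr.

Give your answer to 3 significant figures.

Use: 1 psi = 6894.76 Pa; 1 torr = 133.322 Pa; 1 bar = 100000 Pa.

76.7 kPa × 1000 = 76700 Pa
11.9 psi × 6894.76 = 82047.6 Pa
0.0963 bar × 100000 = 9630 Pa
Combined: 76700 + 82047.6 + 9630 = 168378 Pa
In torr: 168378 / 133.322 = 1262.94 torr

1260 torr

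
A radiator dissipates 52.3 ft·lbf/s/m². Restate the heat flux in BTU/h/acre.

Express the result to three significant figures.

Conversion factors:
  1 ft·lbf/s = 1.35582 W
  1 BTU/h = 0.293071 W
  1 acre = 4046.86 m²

52.3 ft·lbf/s/m² × 1.35582 W/ft·lbf/s = 70.9094 W/m²
70.9094 W/m² ÷ 0.293071 W/BTU/h × 4046.86 m²/acre = 979150 BTU/h/acre

9.79×10⁵ BTU/h/acre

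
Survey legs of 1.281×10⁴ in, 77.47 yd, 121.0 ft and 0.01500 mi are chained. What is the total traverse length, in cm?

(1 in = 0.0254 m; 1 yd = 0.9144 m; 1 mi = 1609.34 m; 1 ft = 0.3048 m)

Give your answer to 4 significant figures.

4.572×10⁴ cm

1.281×10⁴ in × 0.0254 = 325.374 m
77.47 yd × 0.9144 = 70.8386 m
121.0 ft × 0.3048 = 36.8808 m
0.01500 mi × 1609.34 = 24.1401 m
Sum: 325.374 + 70.8386 + 36.8808 + 24.1401 = 457.234 m
In cm: 457.234 / 0.01 = 45723.4 cm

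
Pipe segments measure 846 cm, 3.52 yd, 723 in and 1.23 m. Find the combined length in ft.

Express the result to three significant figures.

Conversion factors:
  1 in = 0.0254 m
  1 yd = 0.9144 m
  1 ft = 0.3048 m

103 ft

846 cm × 0.01 → 8.46 m
3.52 yd × 0.9144 → 3.21869 m
723 in × 0.0254 → 18.3642 m
1.23 m (already m)
Sum: 8.46 + 3.21869 + 18.3642 + 1.23 = 31.2729 m
In ft: 31.2729 / 0.3048 = 102.601 ft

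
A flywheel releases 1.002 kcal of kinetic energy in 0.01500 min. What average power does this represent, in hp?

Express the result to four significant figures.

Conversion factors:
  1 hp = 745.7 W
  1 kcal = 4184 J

1.002 kcal × 4184 = 4192.37 J
0.01500 min × 60 = 0.9 s
P = E / t = 4192.37 J / 0.9 s = 4658.19 W
4658.19 W ÷ (745.7 W/hp) = 6.24673 hp

6.247 hp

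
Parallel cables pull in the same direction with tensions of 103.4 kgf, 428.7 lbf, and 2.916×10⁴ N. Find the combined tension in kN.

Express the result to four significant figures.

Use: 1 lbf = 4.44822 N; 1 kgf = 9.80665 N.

32.08 kN

103.4 kgf × 9.80665 = 1014.01 N
428.7 lbf × 4.44822 = 1906.95 N
2.916×10⁴ N (already N)
Total: 1014.01 + 1906.95 + 29160 = 32081 N
In kN: 32081 / 1000 = 32.081 kN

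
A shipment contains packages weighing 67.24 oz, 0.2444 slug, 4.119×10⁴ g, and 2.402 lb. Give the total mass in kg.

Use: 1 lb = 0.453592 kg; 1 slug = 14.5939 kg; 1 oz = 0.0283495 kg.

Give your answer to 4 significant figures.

47.75 kg

67.24 oz × 0.0283495 → 1.90622 kg
0.2444 slug × 14.5939 → 3.56675 kg
4.119×10⁴ g × 0.001 → 41.19 kg
2.402 lb × 0.453592 → 1.08953 kg
Sum: 1.90622 + 3.56675 + 41.19 + 1.08953 = 47.7525 kg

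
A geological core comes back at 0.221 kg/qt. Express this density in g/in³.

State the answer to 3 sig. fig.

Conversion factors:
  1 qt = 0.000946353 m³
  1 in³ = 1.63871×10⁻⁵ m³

3.83 g/in³

0.221 kg/qt ÷ 0.000946353 m³/qt = 233.528 kg/m³
233.528 kg/m³ ÷ 0.001 kg/g × 1.63871×10⁻⁵ m³/in³ = 3.82685 g/in³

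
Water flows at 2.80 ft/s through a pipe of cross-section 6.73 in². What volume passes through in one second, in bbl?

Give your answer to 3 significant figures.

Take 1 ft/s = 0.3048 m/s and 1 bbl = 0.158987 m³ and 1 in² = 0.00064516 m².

2.80 ft/s × 0.3048 = 0.85344 m/s
6.73 in² × 0.00064516 = 0.00434193 m²
V = v × A × t = 0.85344 m/s × 0.00434193 m² × 1 s = 0.00370558 m³
0.00370558 m³ ÷ (0.158987 m³/bbl) = 0.0233074 bbl

0.0233 bbl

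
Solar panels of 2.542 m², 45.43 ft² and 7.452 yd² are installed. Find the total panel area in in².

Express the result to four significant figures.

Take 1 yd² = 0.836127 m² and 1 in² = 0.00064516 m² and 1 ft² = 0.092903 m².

2.014×10⁴ in²

2.542 m² (already m²)
45.43 ft² × 0.092903 → 4.22058 m²
7.452 yd² × 0.836127 → 6.23082 m²
Sum: 2.542 + 4.22058 + 6.23082 = 12.9934 m²
In in²: 12.9934 / 0.00064516 = 20139.8 in²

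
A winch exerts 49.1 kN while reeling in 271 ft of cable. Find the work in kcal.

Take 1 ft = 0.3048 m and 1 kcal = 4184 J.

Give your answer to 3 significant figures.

49.1 kN × 1000 = 49100 N
271 ft × 0.3048 = 82.6008 m
W = F × d = 49100 N × 82.6008 m = 4.0557×10⁶ J
4.0557×10⁶ J ÷ (4184 J/kcal) = 969.336 kcal

969 kcal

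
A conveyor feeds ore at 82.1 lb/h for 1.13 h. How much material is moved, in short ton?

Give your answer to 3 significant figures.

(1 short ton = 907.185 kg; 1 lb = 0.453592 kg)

0.0464 short ton

82.1 lb/h → 0.0103444 kg/s
1.13 h → 4068 s
m = ṁ × t = 0.0103444 × 4068 = 42.081 kg
In short ton: 42.081 / 907.185 = 0.0463863 short ton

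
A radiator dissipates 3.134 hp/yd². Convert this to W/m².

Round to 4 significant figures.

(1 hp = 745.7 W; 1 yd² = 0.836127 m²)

3.134 hp/yd² × 745.7 W/hp ÷ 0.836127 m²/yd² = 2795.06 W/m²
2795.06 W/m²  = 2795.06 W/m²

2795 W/m²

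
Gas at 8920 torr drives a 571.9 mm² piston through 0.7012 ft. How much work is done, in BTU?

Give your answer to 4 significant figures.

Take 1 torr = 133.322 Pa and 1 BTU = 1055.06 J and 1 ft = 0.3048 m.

8920 torr → 1.18923×10⁶ Pa
571.9 mm² → 5.719×10⁻⁴ m²
F = P × A = 1.18923×10⁶ × 5.719×10⁻⁴ = 680.121 N
0.7012 ft → 0.213726 m
W = F × d = 680.121 × 0.213726 = 145.36 J
In BTU: 145.36 / 1055.06 = 0.137774 BTU

0.1378 BTU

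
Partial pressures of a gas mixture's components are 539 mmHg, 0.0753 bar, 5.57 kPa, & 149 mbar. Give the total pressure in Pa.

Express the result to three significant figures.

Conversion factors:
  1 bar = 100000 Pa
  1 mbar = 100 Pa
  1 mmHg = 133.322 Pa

9.99×10⁴ Pa

539 mmHg × 133.322 = 71860.6 Pa
0.0753 bar × 100000 = 7530 Pa
5.57 kPa × 1000 = 5570 Pa
149 mbar × 100 = 14900 Pa
Sum: 71860.6 + 7530 + 5570 + 14900 = 99860.6 Pa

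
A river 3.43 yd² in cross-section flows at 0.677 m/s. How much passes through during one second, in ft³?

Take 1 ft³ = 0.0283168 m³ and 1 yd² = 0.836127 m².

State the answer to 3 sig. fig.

3.43 yd² × 0.836127 = 2.86792 m²
V = v × A × t = 0.677 m/s × 2.86792 m² × 1 s = 1.94158 m³
1.94158 m³ ÷ (0.0283168 m³/ft³) = 68.5664 ft³

68.6 ft³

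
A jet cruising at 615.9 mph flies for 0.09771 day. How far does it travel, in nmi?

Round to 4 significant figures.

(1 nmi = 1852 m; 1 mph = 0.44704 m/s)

1255 nmi

615.9 mph × 0.44704 = 275.332 m/s
0.09771 day × 86400 = 8442.14 s
d = v × t = 275.332 m/s × 8442.14 s = 2.32439×10⁶ m
2.32439×10⁶ m ÷ (1852 m/nmi) = 1255.07 nmi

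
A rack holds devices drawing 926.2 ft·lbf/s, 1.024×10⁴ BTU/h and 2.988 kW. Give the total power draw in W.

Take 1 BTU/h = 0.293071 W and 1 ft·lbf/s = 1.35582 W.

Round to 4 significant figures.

926.2 ft·lbf/s × 1.35582 → 1255.76 W
1.024×10⁴ BTU/h × 0.293071 → 3001.05 W
2.988 kW × 1000 → 2988 W
Sum: 1255.76 + 3001.05 + 2988 = 7244.81 W

7245 W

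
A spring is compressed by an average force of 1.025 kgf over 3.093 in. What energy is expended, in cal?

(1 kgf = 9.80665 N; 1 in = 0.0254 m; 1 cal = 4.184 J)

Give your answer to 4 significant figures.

0.1887 cal

1.025 kgf × 9.80665 → 10.0518 N
3.093 in × 0.0254 → 0.0785622 m
W = F × d = 10.0518 N × 0.0785622 m = 0.789692 J
0.789692 J ÷ (4.184 J/cal) = 0.188741 cal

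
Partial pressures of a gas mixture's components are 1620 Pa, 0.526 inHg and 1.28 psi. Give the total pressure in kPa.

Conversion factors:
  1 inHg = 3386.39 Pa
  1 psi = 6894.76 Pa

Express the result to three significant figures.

12.2 kPa

1620 Pa (already Pa)
0.526 inHg × 3386.39 = 1781.24 Pa
1.28 psi × 6894.76 = 8825.29 Pa
Combined: 1620 + 1781.24 + 8825.29 = 12226.5 Pa
In kPa: 12226.5 / 1000 = 12.2265 kPa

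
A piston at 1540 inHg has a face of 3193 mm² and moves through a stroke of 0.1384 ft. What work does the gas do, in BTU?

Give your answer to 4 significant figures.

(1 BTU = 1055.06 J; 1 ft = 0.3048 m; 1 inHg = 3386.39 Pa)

0.6658 BTU

1540 inHg → 5.21504×10⁶ Pa
3193 mm² → 0.003193 m²
F = P × A = 5.21504×10⁶ × 0.003193 = 16651.6 N
0.1384 ft → 0.0421843 m
W = F × d = 16651.6 × 0.0421843 = 702.436 J
In BTU: 702.436 / 1055.06 = 0.665778 BTU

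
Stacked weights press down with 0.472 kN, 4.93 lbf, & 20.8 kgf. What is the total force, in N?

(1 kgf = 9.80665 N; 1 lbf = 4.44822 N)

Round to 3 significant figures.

0.472 kN × 1000 → 472 N
4.93 lbf × 4.44822 → 21.9297 N
20.8 kgf × 9.80665 → 203.978 N
Combined: 472 + 21.9297 + 203.978 = 697.908 N

698 N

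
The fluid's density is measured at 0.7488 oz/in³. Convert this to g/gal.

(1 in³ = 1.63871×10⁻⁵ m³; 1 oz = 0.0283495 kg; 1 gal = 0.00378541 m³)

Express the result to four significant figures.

0.7488 oz/in³ × 0.0283495 kg/oz ÷ 1.63871×10⁻⁵ m³/in³ = 1295.42 kg/m³
1295.42 kg/m³ ÷ 0.001 kg/g × 0.00378541 m³/gal = 4903.7 g/gal

4904 g/gal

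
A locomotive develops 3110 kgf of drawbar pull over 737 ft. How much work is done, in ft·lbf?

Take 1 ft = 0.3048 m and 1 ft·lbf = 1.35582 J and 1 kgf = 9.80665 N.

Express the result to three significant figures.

3110 kgf × 9.80665 → 30498.7 N
737 ft × 0.3048 → 224.638 m
W = F × d = 30498.7 N × 224.638 m = 6.85117×10⁶ J
6.85117×10⁶ J ÷ (1.35582 J/ft·lbf) = 5.05316×10⁶ ft·lbf

5.05×10⁶ ft·lbf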